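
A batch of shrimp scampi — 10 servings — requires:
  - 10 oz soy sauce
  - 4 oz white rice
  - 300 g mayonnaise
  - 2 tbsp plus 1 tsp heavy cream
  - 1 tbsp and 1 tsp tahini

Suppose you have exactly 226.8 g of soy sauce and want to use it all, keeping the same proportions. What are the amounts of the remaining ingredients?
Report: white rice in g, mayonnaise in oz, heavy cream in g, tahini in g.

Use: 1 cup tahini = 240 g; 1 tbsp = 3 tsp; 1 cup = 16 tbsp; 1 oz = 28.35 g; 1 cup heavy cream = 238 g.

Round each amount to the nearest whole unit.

The original recipe has 283.5 g of soy sauce, so the scaling factor is 226.8 ÷ 283.5 = 4/5 = 0.8.
white rice: 4 oz × 4/5 × 28.35 g/oz ≈ 91 g
mayonnaise: 300 g × 4/5 ÷ 28.35 g/oz ≈ 8 oz
heavy cream: (2 tbsp + 1 tsp = 7/3 tbsp) × 4/5 ÷ 16 tbsp/cup × 238 g/cup ≈ 28 g
tahini: (1 tbsp + 1 tsp = 4/3 tbsp) × 4/5 ÷ 16 tbsp/cup × 240 g/cup = 16 g

white rice: 91 g; mayonnaise: 8 oz; heavy cream: 28 g; tahini: 16 g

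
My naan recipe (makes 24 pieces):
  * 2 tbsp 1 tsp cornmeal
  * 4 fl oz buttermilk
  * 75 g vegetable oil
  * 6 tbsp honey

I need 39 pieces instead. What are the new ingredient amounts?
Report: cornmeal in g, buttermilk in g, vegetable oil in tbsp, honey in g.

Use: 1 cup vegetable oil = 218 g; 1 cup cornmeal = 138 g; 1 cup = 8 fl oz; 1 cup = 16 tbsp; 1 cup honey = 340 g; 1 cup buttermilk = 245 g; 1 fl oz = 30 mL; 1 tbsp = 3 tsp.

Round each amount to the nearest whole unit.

cornmeal: 33 g; buttermilk: 199 g; vegetable oil: 9 tbsp; honey: 207 g

Scaling factor: 39/24 = 13/8 = 1.625.
cornmeal: (2 tbsp + 1 tsp = 7/3 tbsp) × 13/8 ÷ 16 tbsp/cup × 138 g/cup ≈ 33 g
buttermilk: 4 fl oz × 13/8 ÷ 8 fl oz/cup × 245 g/cup ≈ 199 g
vegetable oil: 75 g × 13/8 ÷ 218 g/cup × 16 tbsp/cup ≈ 9 tbsp
honey: 6 tbsp × 13/8 ÷ 16 tbsp/cup × 340 g/cup ≈ 207 g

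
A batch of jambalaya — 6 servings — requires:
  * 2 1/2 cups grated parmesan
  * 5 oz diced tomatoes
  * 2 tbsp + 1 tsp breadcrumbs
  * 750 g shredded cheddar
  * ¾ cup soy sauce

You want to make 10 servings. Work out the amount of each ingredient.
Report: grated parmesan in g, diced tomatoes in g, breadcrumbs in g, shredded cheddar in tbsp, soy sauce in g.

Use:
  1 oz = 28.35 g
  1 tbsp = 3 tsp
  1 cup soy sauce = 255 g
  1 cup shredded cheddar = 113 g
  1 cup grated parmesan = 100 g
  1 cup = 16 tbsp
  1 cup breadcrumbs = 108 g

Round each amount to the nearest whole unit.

Scaling factor: 10/6 = 5/3.
grated parmesan: 2.5 cup × 5/3 × 100 g/cup ≈ 417 g
diced tomatoes: 5 oz × 5/3 × 28.35 g/oz ≈ 236 g
breadcrumbs: (2 tbsp + 1 tsp = 7/3 tbsp) × 5/3 ÷ 16 tbsp/cup × 108 g/cup ≈ 26 g
shredded cheddar: 750 g × 5/3 ÷ 113 g/cup × 16 tbsp/cup ≈ 177 tbsp
soy sauce: 0.75 cup × 5/3 × 255 g/cup ≈ 319 g

grated parmesan: 417 g; diced tomatoes: 236 g; breadcrumbs: 26 g; shredded cheddar: 177 tbsp; soy sauce: 319 g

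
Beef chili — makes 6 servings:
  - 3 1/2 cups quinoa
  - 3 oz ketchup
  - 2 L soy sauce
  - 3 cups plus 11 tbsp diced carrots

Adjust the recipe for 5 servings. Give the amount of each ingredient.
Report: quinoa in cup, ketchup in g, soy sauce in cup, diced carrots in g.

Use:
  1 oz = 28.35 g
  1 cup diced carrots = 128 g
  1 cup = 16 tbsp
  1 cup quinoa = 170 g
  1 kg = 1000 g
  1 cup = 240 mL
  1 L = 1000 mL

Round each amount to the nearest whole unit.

Scaling factor: 5/6.
quinoa: 3.5 cup × 5/6 ≈ 3 cup
ketchup: 3 oz × 5/6 × 28.35 g/oz ≈ 71 g
soy sauce: 2 L × 5/6 × 1000 mL/L ÷ 240 mL/cup ≈ 7 cup
diced carrots: (3 cup + 11 tbsp = 3.6875 cup) × 5/6 × 128 g/cup ≈ 393 g

quinoa: 3 cup; ketchup: 71 g; soy sauce: 7 cup; diced carrots: 393 g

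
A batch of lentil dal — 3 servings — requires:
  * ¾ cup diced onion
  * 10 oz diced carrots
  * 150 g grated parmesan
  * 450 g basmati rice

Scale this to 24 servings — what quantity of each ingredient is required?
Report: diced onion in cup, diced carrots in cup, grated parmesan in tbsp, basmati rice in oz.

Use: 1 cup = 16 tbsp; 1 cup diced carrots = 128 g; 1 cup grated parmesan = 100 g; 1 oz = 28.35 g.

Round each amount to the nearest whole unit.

diced onion: 6 cup; diced carrots: 18 cup; grated parmesan: 192 tbsp; basmati rice: 127 oz

Scaling factor: 24/3 = 8.
diced onion: 0.75 cup × 8 = 6 cup
diced carrots: 10 oz × 8 × 28.35 g/oz ÷ 128 g/cup ≈ 18 cup
grated parmesan: 150 g × 8 ÷ 100 g/cup × 16 tbsp/cup = 192 tbsp
basmati rice: 450 g × 8 ÷ 28.35 g/oz ≈ 127 oz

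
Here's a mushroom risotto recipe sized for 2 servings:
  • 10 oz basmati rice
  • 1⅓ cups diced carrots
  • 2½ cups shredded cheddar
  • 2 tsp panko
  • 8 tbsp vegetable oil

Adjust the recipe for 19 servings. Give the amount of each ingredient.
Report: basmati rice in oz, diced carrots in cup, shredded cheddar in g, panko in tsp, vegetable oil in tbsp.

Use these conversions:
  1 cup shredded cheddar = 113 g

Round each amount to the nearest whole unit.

Scaling factor: 19/2 = 9.5.
basmati rice: 10 oz × 19/2 = 95 oz
diced carrots: 4/3 cup × 19/2 ≈ 13 cup
shredded cheddar: 2.5 cup × 19/2 × 113 g/cup ≈ 2684 g
panko: 2 tsp × 19/2 = 19 tsp
vegetable oil: 8 tbsp × 19/2 = 76 tbsp

basmati rice: 95 oz; diced carrots: 13 cup; shredded cheddar: 2684 g; panko: 19 tsp; vegetable oil: 76 tbsp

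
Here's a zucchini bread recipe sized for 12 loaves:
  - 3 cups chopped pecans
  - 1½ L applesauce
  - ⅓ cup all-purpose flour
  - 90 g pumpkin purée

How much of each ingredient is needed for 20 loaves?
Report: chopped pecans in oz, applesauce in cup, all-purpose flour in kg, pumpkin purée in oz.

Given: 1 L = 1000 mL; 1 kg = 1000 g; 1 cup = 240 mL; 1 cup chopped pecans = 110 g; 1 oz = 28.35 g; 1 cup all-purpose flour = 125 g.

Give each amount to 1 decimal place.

chopped pecans: 19.4 oz; applesauce: 10.4 cup; all-purpose flour: 0.1 kg; pumpkin purée: 5.3 oz

Scaling factor: 20/12 = 5/3.
chopped pecans: 3 cup × 5/3 × 110 g/cup ÷ 28.35 g/oz ≈ 19.4 oz
applesauce: 1.5 L × 5/3 × 1000 mL/L ÷ 240 mL/cup ≈ 10.4 cup
all-purpose flour: 1/3 cup × 5/3 × 125 g/cup ÷ 1000 g/kg ≈ 0.1 kg
pumpkin purée: 90 g × 5/3 ÷ 28.35 g/oz ≈ 5.3 oz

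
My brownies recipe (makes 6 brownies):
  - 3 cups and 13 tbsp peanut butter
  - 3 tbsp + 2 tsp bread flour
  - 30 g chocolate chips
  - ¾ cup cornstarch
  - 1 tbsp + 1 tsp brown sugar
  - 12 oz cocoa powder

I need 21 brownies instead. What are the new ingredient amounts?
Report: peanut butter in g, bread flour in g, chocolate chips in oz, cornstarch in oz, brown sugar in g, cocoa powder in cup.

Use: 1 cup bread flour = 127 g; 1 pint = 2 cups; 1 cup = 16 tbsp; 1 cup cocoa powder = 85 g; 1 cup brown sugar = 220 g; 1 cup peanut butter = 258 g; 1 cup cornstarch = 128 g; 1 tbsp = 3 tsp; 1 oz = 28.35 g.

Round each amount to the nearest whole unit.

peanut butter: 3443 g; bread flour: 102 g; chocolate chips: 4 oz; cornstarch: 12 oz; brown sugar: 64 g; cocoa powder: 14 cup

Scaling factor: 21/6 = 7/2 = 3.5.
peanut butter: (3 cup + 13 tbsp = 3.8125 cup) × 7/2 × 258 g/cup ≈ 3443 g
bread flour: (3 tbsp + 2 tsp = 11/3 tbsp) × 7/2 ÷ 16 tbsp/cup × 127 g/cup ≈ 102 g
chocolate chips: 30 g × 7/2 ÷ 28.35 g/oz ≈ 4 oz
cornstarch: 0.75 cup × 7/2 × 128 g/cup ÷ 28.35 g/oz ≈ 12 oz
brown sugar: (1 tbsp + 1 tsp = 4/3 tbsp) × 7/2 ÷ 16 tbsp/cup × 220 g/cup ≈ 64 g
cocoa powder: 12 oz × 7/2 × 28.35 g/oz ÷ 85 g/cup ≈ 14 cup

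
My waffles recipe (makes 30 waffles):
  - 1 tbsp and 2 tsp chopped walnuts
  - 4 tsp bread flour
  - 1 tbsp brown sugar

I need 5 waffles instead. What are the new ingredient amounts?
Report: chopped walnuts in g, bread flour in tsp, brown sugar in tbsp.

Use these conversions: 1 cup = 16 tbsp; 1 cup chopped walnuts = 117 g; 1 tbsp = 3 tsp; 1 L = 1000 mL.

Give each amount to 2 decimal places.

Scaling factor: 5/30 = 1/6.
chopped walnuts: (1 tbsp + 2 tsp = 5/3 tbsp) × 1/6 ÷ 16 tbsp/cup × 117 g/cup ≈ 2.03 g
bread flour: 4 tsp × 1/6 ≈ 0.67 tsp
brown sugar: 1 tbsp × 1/6 ≈ 0.17 tbsp

chopped walnuts: 2.03 g; bread flour: 0.67 tsp; brown sugar: 0.17 tbsp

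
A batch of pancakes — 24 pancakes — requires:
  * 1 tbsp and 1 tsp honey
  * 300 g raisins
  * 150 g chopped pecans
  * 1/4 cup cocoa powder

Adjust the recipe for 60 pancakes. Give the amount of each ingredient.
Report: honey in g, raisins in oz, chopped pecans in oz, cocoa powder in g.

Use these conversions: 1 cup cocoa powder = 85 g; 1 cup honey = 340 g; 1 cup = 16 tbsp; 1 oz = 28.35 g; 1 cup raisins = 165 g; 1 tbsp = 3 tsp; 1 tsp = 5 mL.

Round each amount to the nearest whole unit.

honey: 71 g; raisins: 26 oz; chopped pecans: 13 oz; cocoa powder: 53 g

Scaling factor: 60/24 = 5/2 = 2.5.
honey: (1 tbsp + 1 tsp = 4/3 tbsp) × 5/2 ÷ 16 tbsp/cup × 340 g/cup ≈ 71 g
raisins: 300 g × 5/2 ÷ 28.35 g/oz ≈ 26 oz
chopped pecans: 150 g × 5/2 ÷ 28.35 g/oz ≈ 13 oz
cocoa powder: 0.25 cup × 5/2 × 85 g/cup ≈ 53 g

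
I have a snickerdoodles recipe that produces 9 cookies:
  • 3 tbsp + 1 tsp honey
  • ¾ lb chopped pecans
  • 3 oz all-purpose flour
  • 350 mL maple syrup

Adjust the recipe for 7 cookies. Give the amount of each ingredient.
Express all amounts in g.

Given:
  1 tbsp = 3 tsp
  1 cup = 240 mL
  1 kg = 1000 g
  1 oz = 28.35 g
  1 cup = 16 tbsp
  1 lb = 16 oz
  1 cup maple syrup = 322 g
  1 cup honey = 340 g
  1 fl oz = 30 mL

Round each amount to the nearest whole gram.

honey: 55 g; chopped pecans: 265 g; all-purpose flour: 66 g; maple syrup: 365 g

Scaling factor: 7/9.
honey: (3 tbsp + 1 tsp = 10/3 tbsp) × 7/9 ÷ 16 tbsp/cup × 340 g/cup ≈ 55 g
chopped pecans: 0.75 lb × 7/9 × 16 oz/lb × 28.35 g/oz ≈ 265 g
all-purpose flour: 3 oz × 7/9 × 28.35 g/oz ≈ 66 g
maple syrup: 350 mL × 7/9 ÷ 240 mL/cup × 322 g/cup ≈ 365 g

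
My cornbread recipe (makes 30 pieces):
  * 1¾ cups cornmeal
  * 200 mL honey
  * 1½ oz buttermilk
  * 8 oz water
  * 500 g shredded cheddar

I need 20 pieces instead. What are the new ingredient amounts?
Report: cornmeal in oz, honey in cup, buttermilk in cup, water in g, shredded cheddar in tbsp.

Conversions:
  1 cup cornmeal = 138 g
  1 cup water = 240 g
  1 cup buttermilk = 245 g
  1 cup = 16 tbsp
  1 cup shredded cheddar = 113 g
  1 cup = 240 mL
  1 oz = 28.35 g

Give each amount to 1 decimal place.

Scaling factor: 20/30 = 2/3.
cornmeal: 1.75 cup × 2/3 × 138 g/cup ÷ 28.35 g/oz ≈ 5.7 oz
honey: 200 mL × 2/3 ÷ 240 mL/cup ≈ 0.6 cup
buttermilk: 1.5 oz × 2/3 × 28.35 g/oz ÷ 245 g/cup ≈ 0.1 cup
water: 8 oz × 2/3 × 28.35 g/oz = 151.2 g
shredded cheddar: 500 g × 2/3 ÷ 113 g/cup × 16 tbsp/cup ≈ 47.2 tbsp

cornmeal: 5.7 oz; honey: 0.6 cup; buttermilk: 0.1 cup; water: 151.2 g; shredded cheddar: 47.2 tbsp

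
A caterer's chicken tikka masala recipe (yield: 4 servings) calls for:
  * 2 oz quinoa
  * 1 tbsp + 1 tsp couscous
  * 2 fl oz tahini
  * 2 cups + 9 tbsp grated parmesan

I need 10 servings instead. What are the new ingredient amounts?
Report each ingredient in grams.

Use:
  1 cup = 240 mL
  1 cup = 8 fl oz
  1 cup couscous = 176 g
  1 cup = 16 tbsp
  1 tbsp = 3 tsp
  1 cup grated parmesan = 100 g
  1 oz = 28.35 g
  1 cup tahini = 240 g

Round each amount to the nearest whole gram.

Scaling factor: 10/4 = 5/2 = 2.5.
quinoa: 2 oz × 5/2 × 28.35 g/oz ≈ 142 g
couscous: (1 tbsp + 1 tsp = 4/3 tbsp) × 5/2 ÷ 16 tbsp/cup × 176 g/cup ≈ 37 g
tahini: 2 fl oz × 5/2 ÷ 8 fl oz/cup × 240 g/cup = 150 g
grated parmesan: (2 cup + 9 tbsp = 2.5625 cup) × 5/2 × 100 g/cup ≈ 641 g

quinoa: 142 g; couscous: 37 g; tahini: 150 g; grated parmesan: 641 g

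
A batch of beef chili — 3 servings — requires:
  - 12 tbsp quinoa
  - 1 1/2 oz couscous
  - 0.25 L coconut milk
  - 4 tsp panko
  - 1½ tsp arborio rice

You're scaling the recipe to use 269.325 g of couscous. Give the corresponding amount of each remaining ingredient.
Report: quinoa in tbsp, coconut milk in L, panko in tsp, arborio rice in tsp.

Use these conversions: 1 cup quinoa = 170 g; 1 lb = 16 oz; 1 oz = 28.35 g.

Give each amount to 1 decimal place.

quinoa: 76.0 tbsp; coconut milk: 1.6 L; panko: 25.3 tsp; arborio rice: 9.5 tsp

The original recipe has 42.525 g of couscous, so the scaling factor is 269.325 ÷ 42.525 = 19/3.
quinoa: 12 tbsp × 19/3 = 76.0 tbsp
coconut milk: 0.25 L × 19/3 ≈ 1.6 L
panko: 4 tsp × 19/3 ≈ 25.3 tsp
arborio rice: 1.5 tsp × 19/3 = 9.5 tsp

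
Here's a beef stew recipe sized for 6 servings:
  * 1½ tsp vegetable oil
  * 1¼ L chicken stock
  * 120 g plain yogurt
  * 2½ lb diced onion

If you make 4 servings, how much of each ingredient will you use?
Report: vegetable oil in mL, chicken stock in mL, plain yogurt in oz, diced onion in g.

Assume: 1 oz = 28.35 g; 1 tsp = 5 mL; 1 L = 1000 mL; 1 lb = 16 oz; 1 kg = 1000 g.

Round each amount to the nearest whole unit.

vegetable oil: 5 mL; chicken stock: 833 mL; plain yogurt: 3 oz; diced onion: 756 g

Scaling factor: 4/6 = 2/3.
vegetable oil: 1.5 tsp × 2/3 × 5 mL/tsp = 5 mL
chicken stock: 1.25 L × 2/3 × 1000 mL/L ≈ 833 mL
plain yogurt: 120 g × 2/3 ÷ 28.35 g/oz ≈ 3 oz
diced onion: 2.5 lb × 2/3 × 16 oz/lb × 28.35 g/oz = 756 g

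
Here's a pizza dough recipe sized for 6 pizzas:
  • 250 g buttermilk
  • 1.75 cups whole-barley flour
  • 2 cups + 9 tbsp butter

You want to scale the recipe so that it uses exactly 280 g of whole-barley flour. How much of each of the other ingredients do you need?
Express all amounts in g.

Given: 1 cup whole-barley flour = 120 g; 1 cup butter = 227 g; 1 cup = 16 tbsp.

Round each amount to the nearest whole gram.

The original recipe has 210 g of whole-barley flour, so the scaling factor is 280 ÷ 210 = 4/3.
buttermilk: 250 g × 4/3 ≈ 333 g
butter: (2 cup + 9 tbsp = 2.5625 cup) × 4/3 × 227 g/cup ≈ 776 g

buttermilk: 333 g; butter: 776 g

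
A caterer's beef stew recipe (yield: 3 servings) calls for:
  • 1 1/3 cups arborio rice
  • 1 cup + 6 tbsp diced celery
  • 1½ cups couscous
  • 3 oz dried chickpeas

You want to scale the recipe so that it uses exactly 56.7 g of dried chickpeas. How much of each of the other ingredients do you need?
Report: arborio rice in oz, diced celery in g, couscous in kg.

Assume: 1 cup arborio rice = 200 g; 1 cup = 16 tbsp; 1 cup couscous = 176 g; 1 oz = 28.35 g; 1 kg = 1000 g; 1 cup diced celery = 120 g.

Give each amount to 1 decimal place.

arborio rice: 6.3 oz; diced celery: 110.0 g; couscous: 0.2 kg

The original recipe has 85.05 g of dried chickpeas, so the scaling factor is 56.7 ÷ 85.05 = 2/3.
arborio rice: 4/3 cup × 2/3 × 200 g/cup ÷ 28.35 g/oz ≈ 6.3 oz
diced celery: (1 cup + 6 tbsp = 1.375 cup) × 2/3 × 120 g/cup = 110.0 g
couscous: 1.5 cup × 2/3 × 176 g/cup ÷ 1000 g/kg ≈ 0.2 kg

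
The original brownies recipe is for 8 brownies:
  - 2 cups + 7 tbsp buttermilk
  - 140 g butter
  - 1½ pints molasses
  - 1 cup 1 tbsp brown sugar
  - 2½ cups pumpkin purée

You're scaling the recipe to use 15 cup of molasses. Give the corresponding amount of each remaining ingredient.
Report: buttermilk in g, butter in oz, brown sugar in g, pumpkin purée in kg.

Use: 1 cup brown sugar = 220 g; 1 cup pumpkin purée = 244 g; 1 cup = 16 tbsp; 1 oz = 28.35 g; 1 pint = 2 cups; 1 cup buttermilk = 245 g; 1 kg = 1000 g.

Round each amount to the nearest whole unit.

The original recipe has 3 cup of molasses, so the scaling factor is 15 ÷ 3 = 5.
buttermilk: (2 cup + 7 tbsp = 2.4375 cup) × 5 × 245 g/cup ≈ 2986 g
butter: 140 g × 5 ÷ 28.35 g/oz ≈ 25 oz
brown sugar: (1 cup + 1 tbsp = 1.0625 cup) × 5 × 220 g/cup ≈ 1169 g
pumpkin purée: 2.5 cup × 5 × 244 g/cup ÷ 1000 g/kg ≈ 3 kg

buttermilk: 2986 g; butter: 25 oz; brown sugar: 1169 g; pumpkin purée: 3 kg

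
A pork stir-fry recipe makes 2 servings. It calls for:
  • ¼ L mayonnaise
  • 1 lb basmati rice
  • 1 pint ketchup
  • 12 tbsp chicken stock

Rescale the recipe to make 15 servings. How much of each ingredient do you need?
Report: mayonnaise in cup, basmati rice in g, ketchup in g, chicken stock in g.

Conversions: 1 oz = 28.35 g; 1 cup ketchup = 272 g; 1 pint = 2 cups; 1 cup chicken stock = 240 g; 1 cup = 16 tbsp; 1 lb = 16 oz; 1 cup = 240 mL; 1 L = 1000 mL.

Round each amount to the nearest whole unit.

mayonnaise: 8 cup; basmati rice: 3402 g; ketchup: 4080 g; chicken stock: 1350 g

Scaling factor: 15/2 = 7.5.
mayonnaise: 0.25 L × 15/2 × 1000 mL/L ÷ 240 mL/cup ≈ 8 cup
basmati rice: 1 lb × 15/2 × 16 oz/lb × 28.35 g/oz = 3402 g
ketchup: 1 pint × 15/2 × 2 cup/pint × 272 g/cup = 4080 g
chicken stock: 12 tbsp × 15/2 ÷ 16 tbsp/cup × 240 g/cup = 1350 g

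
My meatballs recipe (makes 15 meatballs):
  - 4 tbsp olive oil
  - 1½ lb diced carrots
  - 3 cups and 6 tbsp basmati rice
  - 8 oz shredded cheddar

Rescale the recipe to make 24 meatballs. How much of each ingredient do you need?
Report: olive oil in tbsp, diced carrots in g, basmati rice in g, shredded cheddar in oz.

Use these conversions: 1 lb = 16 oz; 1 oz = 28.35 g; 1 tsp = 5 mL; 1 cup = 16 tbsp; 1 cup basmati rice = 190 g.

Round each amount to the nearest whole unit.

olive oil: 6 tbsp; diced carrots: 1089 g; basmati rice: 1026 g; shredded cheddar: 13 oz

Scaling factor: 24/15 = 8/5 = 1.6.
olive oil: 4 tbsp × 8/5 ≈ 6 tbsp
diced carrots: 1.5 lb × 8/5 × 16 oz/lb × 28.35 g/oz ≈ 1089 g
basmati rice: (3 cup + 6 tbsp = 3.375 cup) × 8/5 × 190 g/cup = 1026 g
shredded cheddar: 8 oz × 8/5 ≈ 13 oz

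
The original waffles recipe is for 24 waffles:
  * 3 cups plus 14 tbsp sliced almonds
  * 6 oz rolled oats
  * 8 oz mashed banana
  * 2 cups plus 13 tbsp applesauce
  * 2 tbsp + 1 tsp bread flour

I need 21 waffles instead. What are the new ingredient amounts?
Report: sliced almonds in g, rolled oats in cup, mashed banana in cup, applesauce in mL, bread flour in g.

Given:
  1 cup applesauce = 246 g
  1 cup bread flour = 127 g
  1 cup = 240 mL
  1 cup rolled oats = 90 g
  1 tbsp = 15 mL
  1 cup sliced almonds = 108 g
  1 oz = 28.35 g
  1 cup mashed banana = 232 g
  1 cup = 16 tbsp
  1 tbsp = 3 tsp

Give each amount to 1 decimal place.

sliced almonds: 366.2 g; rolled oats: 1.7 cup; mashed banana: 0.9 cup; applesauce: 590.6 mL; bread flour: 16.2 g

Scaling factor: 21/24 = 7/8 = 0.875.
sliced almonds: (3 cup + 14 tbsp = 3.875 cup) × 7/8 × 108 g/cup ≈ 366.2 g
rolled oats: 6 oz × 7/8 × 28.35 g/oz ÷ 90 g/cup ≈ 1.7 cup
mashed banana: 8 oz × 7/8 × 28.35 g/oz ÷ 232 g/cup ≈ 0.9 cup
applesauce: (2 cup + 13 tbsp = 2.8125 cup) × 7/8 × 240 mL/cup ≈ 590.6 mL
bread flour: (2 tbsp + 1 tsp = 7/3 tbsp) × 7/8 ÷ 16 tbsp/cup × 127 g/cup ≈ 16.2 g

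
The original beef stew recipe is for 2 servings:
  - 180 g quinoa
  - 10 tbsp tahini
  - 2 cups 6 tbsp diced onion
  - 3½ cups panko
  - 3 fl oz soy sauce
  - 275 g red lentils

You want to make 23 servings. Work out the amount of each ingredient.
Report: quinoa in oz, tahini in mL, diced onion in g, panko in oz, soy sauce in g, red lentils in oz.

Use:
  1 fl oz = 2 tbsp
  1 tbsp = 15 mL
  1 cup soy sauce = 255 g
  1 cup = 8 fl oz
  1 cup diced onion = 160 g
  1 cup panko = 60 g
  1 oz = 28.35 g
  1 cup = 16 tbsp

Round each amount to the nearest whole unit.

quinoa: 73 oz; tahini: 1725 mL; diced onion: 4370 g; panko: 85 oz; soy sauce: 1100 g; red lentils: 112 oz

Scaling factor: 23/2 = 11.5.
quinoa: 180 g × 23/2 ÷ 28.35 g/oz ≈ 73 oz
tahini: 10 tbsp × 23/2 × 15 mL/tbsp = 1725 mL
diced onion: (2 cup + 6 tbsp = 2.375 cup) × 23/2 × 160 g/cup = 4370 g
panko: 3.5 cup × 23/2 × 60 g/cup ÷ 28.35 g/oz ≈ 85 oz
soy sauce: 3 fl oz × 23/2 ÷ 8 fl oz/cup × 255 g/cup ≈ 1100 g
red lentils: 275 g × 23/2 ÷ 28.35 g/oz ≈ 112 oz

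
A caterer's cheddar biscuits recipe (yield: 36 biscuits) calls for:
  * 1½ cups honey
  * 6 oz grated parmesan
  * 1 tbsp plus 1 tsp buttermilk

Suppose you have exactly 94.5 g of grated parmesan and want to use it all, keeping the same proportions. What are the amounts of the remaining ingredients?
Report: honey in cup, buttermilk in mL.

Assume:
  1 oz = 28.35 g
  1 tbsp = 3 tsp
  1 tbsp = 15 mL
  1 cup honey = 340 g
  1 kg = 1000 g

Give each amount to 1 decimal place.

The original recipe has 170.1 g of grated parmesan, so the scaling factor is 94.5 ÷ 170.1 = 5/9.
honey: 1.5 cup × 5/9 ≈ 0.8 cup
buttermilk: (1 tbsp + 1 tsp = 4/3 tbsp) × 5/9 × 15 mL/tbsp ≈ 11.1 mL

honey: 0.8 cup; buttermilk: 11.1 mL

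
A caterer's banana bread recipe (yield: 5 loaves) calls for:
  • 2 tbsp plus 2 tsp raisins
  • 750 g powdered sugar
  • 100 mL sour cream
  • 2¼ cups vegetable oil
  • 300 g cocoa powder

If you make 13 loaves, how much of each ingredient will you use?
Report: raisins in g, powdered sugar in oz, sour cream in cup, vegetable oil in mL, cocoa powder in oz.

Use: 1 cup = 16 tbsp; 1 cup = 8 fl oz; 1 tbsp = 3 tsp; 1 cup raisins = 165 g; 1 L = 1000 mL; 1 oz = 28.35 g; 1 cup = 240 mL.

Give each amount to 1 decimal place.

raisins: 71.5 g; powdered sugar: 68.8 oz; sour cream: 1.1 cup; vegetable oil: 1404.0 mL; cocoa powder: 27.5 oz

Scaling factor: 13/5 = 2.6.
raisins: (2 tbsp + 2 tsp = 8/3 tbsp) × 13/5 ÷ 16 tbsp/cup × 165 g/cup = 71.5 g
powdered sugar: 750 g × 13/5 ÷ 28.35 g/oz ≈ 68.8 oz
sour cream: 100 mL × 13/5 ÷ 240 mL/cup ≈ 1.1 cup
vegetable oil: 2.25 cup × 13/5 × 240 mL/cup = 1404.0 mL
cocoa powder: 300 g × 13/5 ÷ 28.35 g/oz ≈ 27.5 oz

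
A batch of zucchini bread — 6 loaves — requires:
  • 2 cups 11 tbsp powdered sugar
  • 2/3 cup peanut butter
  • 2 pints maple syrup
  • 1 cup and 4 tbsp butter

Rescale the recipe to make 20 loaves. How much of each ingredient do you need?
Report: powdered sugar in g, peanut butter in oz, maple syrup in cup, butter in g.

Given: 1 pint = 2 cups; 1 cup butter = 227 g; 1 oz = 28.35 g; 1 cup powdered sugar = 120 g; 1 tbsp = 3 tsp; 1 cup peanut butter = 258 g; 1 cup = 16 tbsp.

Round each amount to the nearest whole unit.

powdered sugar: 1075 g; peanut butter: 20 oz; maple syrup: 13 cup; butter: 946 g

Scaling factor: 20/6 = 10/3.
powdered sugar: (2 cup + 11 tbsp = 2.6875 cup) × 10/3 × 120 g/cup = 1075 g
peanut butter: 2/3 cup × 10/3 × 258 g/cup ÷ 28.35 g/oz ≈ 20 oz
maple syrup: 2 pint × 10/3 × 2 cup/pint ≈ 13 cup
butter: (1 cup + 4 tbsp = 1.25 cup) × 10/3 × 227 g/cup ≈ 946 g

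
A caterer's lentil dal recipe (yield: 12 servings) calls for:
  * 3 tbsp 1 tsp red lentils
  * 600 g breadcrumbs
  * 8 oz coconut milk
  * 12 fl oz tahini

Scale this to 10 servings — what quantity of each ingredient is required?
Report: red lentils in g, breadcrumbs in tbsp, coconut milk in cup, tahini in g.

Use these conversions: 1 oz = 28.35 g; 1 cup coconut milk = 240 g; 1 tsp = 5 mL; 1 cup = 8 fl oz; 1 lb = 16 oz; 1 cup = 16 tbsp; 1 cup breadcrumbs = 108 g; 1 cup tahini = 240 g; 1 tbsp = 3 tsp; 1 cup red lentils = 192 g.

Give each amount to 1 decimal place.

Scaling factor: 10/12 = 5/6.
red lentils: (3 tbsp + 1 tsp = 10/3 tbsp) × 5/6 ÷ 16 tbsp/cup × 192 g/cup ≈ 33.3 g
breadcrumbs: 600 g × 5/6 ÷ 108 g/cup × 16 tbsp/cup ≈ 74.1 tbsp
coconut milk: 8 oz × 5/6 × 28.35 g/oz ÷ 240 g/cup ≈ 0.8 cup
tahini: 12 fl oz × 5/6 ÷ 8 fl oz/cup × 240 g/cup = 300.0 g

red lentils: 33.3 g; breadcrumbs: 74.1 tbsp; coconut milk: 0.8 cup; tahini: 300.0 g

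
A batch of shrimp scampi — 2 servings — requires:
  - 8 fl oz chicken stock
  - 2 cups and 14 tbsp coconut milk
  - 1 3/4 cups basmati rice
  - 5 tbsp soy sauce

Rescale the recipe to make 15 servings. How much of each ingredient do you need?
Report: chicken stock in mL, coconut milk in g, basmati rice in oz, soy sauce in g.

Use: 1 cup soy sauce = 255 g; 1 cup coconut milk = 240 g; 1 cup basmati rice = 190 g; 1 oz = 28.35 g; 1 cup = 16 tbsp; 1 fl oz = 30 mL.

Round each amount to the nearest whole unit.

Scaling factor: 15/2 = 7.5.
chicken stock: 8 fl oz × 15/2 × 30 mL/fl oz = 1800 mL
coconut milk: (2 cup + 14 tbsp = 2.875 cup) × 15/2 × 240 g/cup = 5175 g
basmati rice: 1.75 cup × 15/2 × 190 g/cup ÷ 28.35 g/oz ≈ 88 oz
soy sauce: 5 tbsp × 15/2 ÷ 16 tbsp/cup × 255 g/cup ≈ 598 g

chicken stock: 1800 mL; coconut milk: 5175 g; basmati rice: 88 oz; soy sauce: 598 g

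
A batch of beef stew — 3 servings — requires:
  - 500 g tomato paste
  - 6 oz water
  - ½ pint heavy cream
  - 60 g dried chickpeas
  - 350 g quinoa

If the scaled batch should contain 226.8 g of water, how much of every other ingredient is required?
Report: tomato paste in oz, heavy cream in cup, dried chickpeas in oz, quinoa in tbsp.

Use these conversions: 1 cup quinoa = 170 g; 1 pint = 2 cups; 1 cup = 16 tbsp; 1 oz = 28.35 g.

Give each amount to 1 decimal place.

tomato paste: 23.5 oz; heavy cream: 1.3 cup; dried chickpeas: 2.8 oz; quinoa: 43.9 tbsp

The original recipe has 170.1 g of water, so the scaling factor is 226.8 ÷ 170.1 = 4/3.
tomato paste: 500 g × 4/3 ÷ 28.35 g/oz ≈ 23.5 oz
heavy cream: 0.5 pint × 4/3 × 2 cup/pint ≈ 1.3 cup
dried chickpeas: 60 g × 4/3 ÷ 28.35 g/oz ≈ 2.8 oz
quinoa: 350 g × 4/3 ÷ 170 g/cup × 16 tbsp/cup ≈ 43.9 tbsp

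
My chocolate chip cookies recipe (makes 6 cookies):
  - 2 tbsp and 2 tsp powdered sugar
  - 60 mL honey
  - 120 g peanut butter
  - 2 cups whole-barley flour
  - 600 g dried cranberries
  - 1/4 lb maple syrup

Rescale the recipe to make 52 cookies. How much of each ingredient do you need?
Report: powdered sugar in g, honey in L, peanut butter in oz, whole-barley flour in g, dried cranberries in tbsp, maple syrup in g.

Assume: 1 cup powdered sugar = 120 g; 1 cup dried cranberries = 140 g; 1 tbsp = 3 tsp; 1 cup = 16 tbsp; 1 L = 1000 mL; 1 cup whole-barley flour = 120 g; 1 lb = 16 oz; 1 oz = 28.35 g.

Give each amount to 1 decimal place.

Scaling factor: 52/6 = 26/3.
powdered sugar: (2 tbsp + 2 tsp = 8/3 tbsp) × 26/3 ÷ 16 tbsp/cup × 120 g/cup ≈ 173.3 g
honey: 60 mL × 26/3 ÷ 1000 mL/L ≈ 0.5 L
peanut butter: 120 g × 26/3 ÷ 28.35 g/oz ≈ 36.7 oz
whole-barley flour: 2 cup × 26/3 × 120 g/cup = 2080.0 g
dried cranberries: 600 g × 26/3 ÷ 140 g/cup × 16 tbsp/cup ≈ 594.3 tbsp
maple syrup: 0.25 lb × 26/3 × 16 oz/lb × 28.35 g/oz = 982.8 g

powdered sugar: 173.3 g; honey: 0.5 L; peanut butter: 36.7 oz; whole-barley flour: 2080.0 g; dried cranberries: 594.3 tbsp; maple syrup: 982.8 g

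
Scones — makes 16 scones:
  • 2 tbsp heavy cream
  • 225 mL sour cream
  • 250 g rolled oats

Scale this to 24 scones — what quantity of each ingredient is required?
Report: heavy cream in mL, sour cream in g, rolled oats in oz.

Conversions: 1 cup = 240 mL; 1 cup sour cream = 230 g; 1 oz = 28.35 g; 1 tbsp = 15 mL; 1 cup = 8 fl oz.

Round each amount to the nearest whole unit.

heavy cream: 45 mL; sour cream: 323 g; rolled oats: 13 oz

Scaling factor: 24/16 = 3/2 = 1.5.
heavy cream: 2 tbsp × 3/2 × 15 mL/tbsp = 45 mL
sour cream: 225 mL × 3/2 ÷ 240 mL/cup × 230 g/cup ≈ 323 g
rolled oats: 250 g × 3/2 ÷ 28.35 g/oz ≈ 13 oz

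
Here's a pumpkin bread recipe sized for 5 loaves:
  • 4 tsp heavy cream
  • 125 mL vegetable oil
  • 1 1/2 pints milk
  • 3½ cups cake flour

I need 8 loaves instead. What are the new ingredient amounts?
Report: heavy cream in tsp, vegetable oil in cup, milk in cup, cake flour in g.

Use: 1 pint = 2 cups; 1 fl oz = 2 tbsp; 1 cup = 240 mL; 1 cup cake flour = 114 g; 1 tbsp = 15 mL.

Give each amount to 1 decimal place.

Scaling factor: 8/5 = 1.6.
heavy cream: 4 tsp × 8/5 = 6.4 tsp
vegetable oil: 125 mL × 8/5 ÷ 240 mL/cup ≈ 0.8 cup
milk: 1.5 pint × 8/5 × 2 cup/pint = 4.8 cup
cake flour: 3.5 cup × 8/5 × 114 g/cup = 638.4 g

heavy cream: 6.4 tsp; vegetable oil: 0.8 cup; milk: 4.8 cup; cake flour: 638.4 g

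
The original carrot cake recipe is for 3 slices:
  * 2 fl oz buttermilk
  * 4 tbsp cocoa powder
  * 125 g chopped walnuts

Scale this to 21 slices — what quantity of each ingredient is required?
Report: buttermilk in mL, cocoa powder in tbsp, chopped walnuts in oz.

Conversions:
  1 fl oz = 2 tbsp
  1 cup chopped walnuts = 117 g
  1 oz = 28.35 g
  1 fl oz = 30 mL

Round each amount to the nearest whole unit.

Scaling factor: 21/3 = 7.
buttermilk: 2 fl oz × 7 × 30 mL/fl oz = 420 mL
cocoa powder: 4 tbsp × 7 = 28 tbsp
chopped walnuts: 125 g × 7 ÷ 28.35 g/oz ≈ 31 oz

buttermilk: 420 mL; cocoa powder: 28 tbsp; chopped walnuts: 31 oz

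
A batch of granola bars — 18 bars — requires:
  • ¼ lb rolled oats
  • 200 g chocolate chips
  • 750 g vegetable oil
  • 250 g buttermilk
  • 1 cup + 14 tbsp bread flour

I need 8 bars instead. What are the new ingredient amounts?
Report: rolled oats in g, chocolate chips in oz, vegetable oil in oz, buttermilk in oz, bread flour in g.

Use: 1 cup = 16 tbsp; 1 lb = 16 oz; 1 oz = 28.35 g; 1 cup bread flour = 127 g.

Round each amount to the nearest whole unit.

Scaling factor: 8/18 = 4/9.
rolled oats: 0.25 lb × 4/9 × 16 oz/lb × 28.35 g/oz ≈ 50 g
chocolate chips: 200 g × 4/9 ÷ 28.35 g/oz ≈ 3 oz
vegetable oil: 750 g × 4/9 ÷ 28.35 g/oz ≈ 12 oz
buttermilk: 250 g × 4/9 ÷ 28.35 g/oz ≈ 4 oz
bread flour: (1 cup + 14 tbsp = 1.875 cup) × 4/9 × 127 g/cup ≈ 106 g

rolled oats: 50 g; chocolate chips: 3 oz; vegetable oil: 12 oz; buttermilk: 4 oz; bread flour: 106 g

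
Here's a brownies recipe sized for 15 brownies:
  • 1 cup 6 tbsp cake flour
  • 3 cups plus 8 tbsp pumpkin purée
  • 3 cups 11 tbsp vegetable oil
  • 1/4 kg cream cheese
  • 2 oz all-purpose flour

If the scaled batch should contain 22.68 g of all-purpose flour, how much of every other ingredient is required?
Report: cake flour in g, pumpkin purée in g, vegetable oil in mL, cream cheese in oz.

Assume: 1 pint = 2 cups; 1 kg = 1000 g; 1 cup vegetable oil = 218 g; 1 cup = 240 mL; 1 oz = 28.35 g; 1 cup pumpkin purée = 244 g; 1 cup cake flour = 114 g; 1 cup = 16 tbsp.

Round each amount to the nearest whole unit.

cake flour: 63 g; pumpkin purée: 342 g; vegetable oil: 354 mL; cream cheese: 4 oz

The original recipe has 56.7 g of all-purpose flour, so the scaling factor is 22.68 ÷ 56.7 = 2/5 = 0.4.
cake flour: (1 cup + 6 tbsp = 1.375 cup) × 2/5 × 114 g/cup ≈ 63 g
pumpkin purée: (3 cup + 8 tbsp = 3.5 cup) × 2/5 × 244 g/cup ≈ 342 g
vegetable oil: (3 cup + 11 tbsp = 3.6875 cup) × 2/5 × 240 mL/cup = 354 mL
cream cheese: 0.25 kg × 2/5 × 1000 g/kg ÷ 28.35 g/oz ≈ 4 oz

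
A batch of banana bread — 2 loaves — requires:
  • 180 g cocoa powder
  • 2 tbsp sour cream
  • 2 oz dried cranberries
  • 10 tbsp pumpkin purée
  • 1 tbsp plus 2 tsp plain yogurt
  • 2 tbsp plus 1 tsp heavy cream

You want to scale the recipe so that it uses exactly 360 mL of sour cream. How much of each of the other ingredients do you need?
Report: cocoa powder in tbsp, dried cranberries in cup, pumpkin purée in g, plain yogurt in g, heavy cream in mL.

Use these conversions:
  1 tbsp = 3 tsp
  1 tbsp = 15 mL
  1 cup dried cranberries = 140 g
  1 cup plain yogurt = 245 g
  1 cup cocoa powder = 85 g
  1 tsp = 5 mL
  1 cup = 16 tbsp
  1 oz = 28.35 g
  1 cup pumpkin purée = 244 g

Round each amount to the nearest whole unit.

The original recipe has 30 mL of sour cream, so the scaling factor is 360 ÷ 30 = 12.
cocoa powder: 180 g × 12 ÷ 85 g/cup × 16 tbsp/cup ≈ 407 tbsp
dried cranberries: 2 oz × 12 × 28.35 g/oz ÷ 140 g/cup ≈ 5 cup
pumpkin purée: 10 tbsp × 12 ÷ 16 tbsp/cup × 244 g/cup = 1830 g
plain yogurt: (1 tbsp + 2 tsp = 5/3 tbsp) × 12 ÷ 16 tbsp/cup × 245 g/cup ≈ 306 g
heavy cream: (2 tbsp + 1 tsp = 7/3 tbsp) × 12 × 15 mL/tbsp = 420 mL

cocoa powder: 407 tbsp; dried cranberries: 5 cup; pumpkin purée: 1830 g; plain yogurt: 306 g; heavy cream: 420 mL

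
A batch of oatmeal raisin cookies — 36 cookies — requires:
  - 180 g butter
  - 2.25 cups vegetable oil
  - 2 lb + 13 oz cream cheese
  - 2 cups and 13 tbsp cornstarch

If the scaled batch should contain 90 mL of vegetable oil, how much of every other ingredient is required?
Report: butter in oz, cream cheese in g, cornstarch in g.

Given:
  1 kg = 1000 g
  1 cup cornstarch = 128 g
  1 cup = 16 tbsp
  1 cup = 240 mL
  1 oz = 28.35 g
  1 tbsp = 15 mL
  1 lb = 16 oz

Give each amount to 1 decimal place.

The original recipe has 540 mL of vegetable oil, so the scaling factor is 90 ÷ 540 = 1/6.
butter: 180 g × 1/6 ÷ 28.35 g/oz ≈ 1.1 oz
cream cheese: (2 lb + 13 oz = 2.8125 lb) × 1/6 × 16 oz/lb × 28.35 g/oz ≈ 212.6 g
cornstarch: (2 cup + 13 tbsp = 2.8125 cup) × 1/6 × 128 g/cup = 60.0 g

butter: 1.1 oz; cream cheese: 212.6 g; cornstarch: 60.0 g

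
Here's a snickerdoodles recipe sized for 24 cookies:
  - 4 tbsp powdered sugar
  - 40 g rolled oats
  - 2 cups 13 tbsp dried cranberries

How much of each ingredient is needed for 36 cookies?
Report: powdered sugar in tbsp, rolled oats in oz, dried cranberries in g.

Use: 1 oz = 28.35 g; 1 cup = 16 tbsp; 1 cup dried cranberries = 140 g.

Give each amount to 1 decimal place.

Scaling factor: 36/24 = 3/2 = 1.5.
powdered sugar: 4 tbsp × 3/2 = 6.0 tbsp
rolled oats: 40 g × 3/2 ÷ 28.35 g/oz ≈ 2.1 oz
dried cranberries: (2 cup + 13 tbsp = 2.8125 cup) × 3/2 × 140 g/cup ≈ 590.6 g

powdered sugar: 6.0 tbsp; rolled oats: 2.1 oz; dried cranberries: 590.6 g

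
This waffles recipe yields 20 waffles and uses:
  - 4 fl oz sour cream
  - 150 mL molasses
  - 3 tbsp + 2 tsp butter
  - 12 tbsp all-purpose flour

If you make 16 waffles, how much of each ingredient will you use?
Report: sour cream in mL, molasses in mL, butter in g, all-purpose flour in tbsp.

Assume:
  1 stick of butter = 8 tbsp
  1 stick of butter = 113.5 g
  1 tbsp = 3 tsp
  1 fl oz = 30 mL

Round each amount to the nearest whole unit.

Scaling factor: 16/20 = 4/5 = 0.8.
sour cream: 4 fl oz × 4/5 × 30 mL/fl oz = 96 mL
molasses: 150 mL × 4/5 = 120 mL
butter: (3 tbsp + 2 tsp = 11/3 tbsp) × 4/5 ÷ 8 tbsp/stick × 113.5 g/stick ≈ 42 g
all-purpose flour: 12 tbsp × 4/5 ≈ 10 tbsp

sour cream: 96 mL; molasses: 120 mL; butter: 42 g; all-purpose flour: 10 tbsp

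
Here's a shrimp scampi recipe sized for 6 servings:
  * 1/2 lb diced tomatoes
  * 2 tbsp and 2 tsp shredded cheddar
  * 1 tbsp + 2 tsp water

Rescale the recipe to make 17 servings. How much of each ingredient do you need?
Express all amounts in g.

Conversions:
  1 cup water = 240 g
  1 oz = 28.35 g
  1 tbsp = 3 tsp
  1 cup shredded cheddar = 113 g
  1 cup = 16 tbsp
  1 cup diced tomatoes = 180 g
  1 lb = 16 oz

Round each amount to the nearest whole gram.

diced tomatoes: 643 g; shredded cheddar: 53 g; water: 71 g

Scaling factor: 17/6.
diced tomatoes: 0.5 lb × 17/6 × 16 oz/lb × 28.35 g/oz ≈ 643 g
shredded cheddar: (2 tbsp + 2 tsp = 8/3 tbsp) × 17/6 ÷ 16 tbsp/cup × 113 g/cup ≈ 53 g
water: (1 tbsp + 2 tsp = 5/3 tbsp) × 17/6 ÷ 16 tbsp/cup × 240 g/cup ≈ 71 g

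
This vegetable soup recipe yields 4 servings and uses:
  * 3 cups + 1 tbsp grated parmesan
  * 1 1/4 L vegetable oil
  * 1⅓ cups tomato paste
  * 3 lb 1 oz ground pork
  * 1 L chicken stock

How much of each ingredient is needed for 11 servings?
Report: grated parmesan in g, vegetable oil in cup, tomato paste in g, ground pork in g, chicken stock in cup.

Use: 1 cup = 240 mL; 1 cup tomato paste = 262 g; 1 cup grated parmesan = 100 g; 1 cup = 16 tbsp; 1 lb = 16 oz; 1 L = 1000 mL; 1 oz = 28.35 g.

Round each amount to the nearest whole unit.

grated parmesan: 842 g; vegetable oil: 14 cup; tomato paste: 961 g; ground pork: 3820 g; chicken stock: 11 cup

Scaling factor: 11/4 = 2.75.
grated parmesan: (3 cup + 1 tbsp = 3.0625 cup) × 11/4 × 100 g/cup ≈ 842 g
vegetable oil: 1.25 L × 11/4 × 1000 mL/L ÷ 240 mL/cup ≈ 14 cup
tomato paste: 4/3 cup × 11/4 × 262 g/cup ≈ 961 g
ground pork: (3 lb + 1 oz = 3.0625 lb) × 11/4 × 16 oz/lb × 28.35 g/oz ≈ 3820 g
chicken stock: 1 L × 11/4 × 1000 mL/L ÷ 240 mL/cup ≈ 11 cup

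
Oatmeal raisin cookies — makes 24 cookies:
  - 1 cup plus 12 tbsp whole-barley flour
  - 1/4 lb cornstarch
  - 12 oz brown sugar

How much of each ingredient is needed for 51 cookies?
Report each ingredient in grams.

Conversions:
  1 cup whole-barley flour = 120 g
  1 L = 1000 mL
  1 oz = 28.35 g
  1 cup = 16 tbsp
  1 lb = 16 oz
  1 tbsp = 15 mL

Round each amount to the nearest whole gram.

Scaling factor: 51/24 = 17/8 = 2.125.
whole-barley flour: (1 cup + 12 tbsp = 1.75 cup) × 17/8 × 120 g/cup ≈ 446 g
cornstarch: 0.25 lb × 17/8 × 16 oz/lb × 28.35 g/oz ≈ 241 g
brown sugar: 12 oz × 17/8 × 28.35 g/oz ≈ 723 g

whole-barley flour: 446 g; cornstarch: 241 g; brown sugar: 723 g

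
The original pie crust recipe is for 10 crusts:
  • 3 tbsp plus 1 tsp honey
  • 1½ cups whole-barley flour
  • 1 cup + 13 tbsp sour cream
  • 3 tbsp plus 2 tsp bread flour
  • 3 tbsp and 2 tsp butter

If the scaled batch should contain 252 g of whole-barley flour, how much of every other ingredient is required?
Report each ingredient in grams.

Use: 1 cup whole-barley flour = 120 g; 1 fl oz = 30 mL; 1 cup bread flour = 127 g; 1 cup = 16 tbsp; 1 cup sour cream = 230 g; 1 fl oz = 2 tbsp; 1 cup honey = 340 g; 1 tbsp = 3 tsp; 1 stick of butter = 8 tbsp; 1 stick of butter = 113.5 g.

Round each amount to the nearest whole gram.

honey: 99 g; sour cream: 584 g; bread flour: 41 g; butter: 73 g

The original recipe has 180 g of whole-barley flour, so the scaling factor is 252 ÷ 180 = 7/5 = 1.4.
honey: (3 tbsp + 1 tsp = 10/3 tbsp) × 7/5 ÷ 16 tbsp/cup × 340 g/cup ≈ 99 g
sour cream: (1 cup + 13 tbsp = 1.8125 cup) × 7/5 × 230 g/cup ≈ 584 g
bread flour: (3 tbsp + 2 tsp = 11/3 tbsp) × 7/5 ÷ 16 tbsp/cup × 127 g/cup ≈ 41 g
butter: (3 tbsp + 2 tsp = 11/3 tbsp) × 7/5 ÷ 8 tbsp/stick × 113.5 g/stick ≈ 73 g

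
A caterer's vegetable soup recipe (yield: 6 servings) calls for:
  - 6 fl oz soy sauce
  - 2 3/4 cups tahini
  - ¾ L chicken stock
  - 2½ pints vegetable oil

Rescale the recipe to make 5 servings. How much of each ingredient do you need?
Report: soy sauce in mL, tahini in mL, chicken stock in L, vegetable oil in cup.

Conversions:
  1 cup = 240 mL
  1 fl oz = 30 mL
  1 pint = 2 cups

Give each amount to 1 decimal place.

Scaling factor: 5/6.
soy sauce: 6 fl oz × 5/6 × 30 mL/fl oz = 150.0 mL
tahini: 2.75 cup × 5/6 × 240 mL/cup = 550.0 mL
chicken stock: 0.75 L × 5/6 ≈ 0.6 L
vegetable oil: 2.5 pint × 5/6 × 2 cup/pint ≈ 4.2 cup

soy sauce: 150.0 mL; tahini: 550.0 mL; chicken stock: 0.6 L; vegetable oil: 4.2 cup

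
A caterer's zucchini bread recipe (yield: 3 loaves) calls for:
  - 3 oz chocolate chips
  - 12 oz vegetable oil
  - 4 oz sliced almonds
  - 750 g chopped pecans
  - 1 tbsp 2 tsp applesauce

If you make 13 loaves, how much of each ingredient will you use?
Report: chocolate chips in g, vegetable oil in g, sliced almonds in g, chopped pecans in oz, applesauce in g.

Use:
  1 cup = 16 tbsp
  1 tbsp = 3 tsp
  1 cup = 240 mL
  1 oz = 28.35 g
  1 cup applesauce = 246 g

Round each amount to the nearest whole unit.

chocolate chips: 369 g; vegetable oil: 1474 g; sliced almonds: 491 g; chopped pecans: 115 oz; applesauce: 111 g

Scaling factor: 13/3.
chocolate chips: 3 oz × 13/3 × 28.35 g/oz ≈ 369 g
vegetable oil: 12 oz × 13/3 × 28.35 g/oz ≈ 1474 g
sliced almonds: 4 oz × 13/3 × 28.35 g/oz ≈ 491 g
chopped pecans: 750 g × 13/3 ÷ 28.35 g/oz ≈ 115 oz
applesauce: (1 tbsp + 2 tsp = 5/3 tbsp) × 13/3 ÷ 16 tbsp/cup × 246 g/cup ≈ 111 g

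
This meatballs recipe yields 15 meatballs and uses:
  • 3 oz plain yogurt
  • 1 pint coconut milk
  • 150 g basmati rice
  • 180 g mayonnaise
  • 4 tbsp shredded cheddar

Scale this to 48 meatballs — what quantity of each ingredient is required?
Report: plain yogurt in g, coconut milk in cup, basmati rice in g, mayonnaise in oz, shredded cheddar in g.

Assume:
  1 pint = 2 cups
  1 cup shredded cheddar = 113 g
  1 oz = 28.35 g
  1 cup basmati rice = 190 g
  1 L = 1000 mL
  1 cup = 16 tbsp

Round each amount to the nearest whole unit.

plain yogurt: 272 g; coconut milk: 6 cup; basmati rice: 480 g; mayonnaise: 20 oz; shredded cheddar: 90 g

Scaling factor: 48/15 = 16/5 = 3.2.
plain yogurt: 3 oz × 16/5 × 28.35 g/oz ≈ 272 g
coconut milk: 1 pint × 16/5 × 2 cup/pint ≈ 6 cup
basmati rice: 150 g × 16/5 = 480 g
mayonnaise: 180 g × 16/5 ÷ 28.35 g/oz ≈ 20 oz
shredded cheddar: 4 tbsp × 16/5 ÷ 16 tbsp/cup × 113 g/cup ≈ 90 g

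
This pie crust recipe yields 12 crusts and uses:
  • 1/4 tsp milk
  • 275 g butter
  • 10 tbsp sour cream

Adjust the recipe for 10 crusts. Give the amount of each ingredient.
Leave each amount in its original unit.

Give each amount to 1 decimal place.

Scaling factor: 10/12 = 5/6.
milk: 0.25 tsp × 5/6 ≈ 0.2 tsp
butter: 275 g × 5/6 ≈ 229.2 g
sour cream: 10 tbsp × 5/6 ≈ 8.3 tbsp

milk: 0.2 tsp; butter: 229.2 g; sour cream: 8.3 tbsp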